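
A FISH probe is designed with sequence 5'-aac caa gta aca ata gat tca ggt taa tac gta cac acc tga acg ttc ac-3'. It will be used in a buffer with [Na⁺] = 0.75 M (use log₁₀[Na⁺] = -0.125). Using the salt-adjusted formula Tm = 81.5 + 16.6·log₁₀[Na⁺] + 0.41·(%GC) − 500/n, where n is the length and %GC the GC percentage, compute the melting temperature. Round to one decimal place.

Length n = 50. Counting bases: G=7, A=20, T=11, C=12
G+C = 19, so %GC = 19/50 × 100 = 38%
Salt term: 16.6 × (-0.125) = -2.075
GC term: 0.41 × 38 = 15.58; length term: −500/50 = −10
Tm = 81.5 + (-2.075) + 15.58 − 10 = 85.005 → 85.0°C

85.0°C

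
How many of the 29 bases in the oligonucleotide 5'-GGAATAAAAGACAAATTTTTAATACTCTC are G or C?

G=3, C=4, A=13, T=9
Total G or C: 3 + 4 = 7

7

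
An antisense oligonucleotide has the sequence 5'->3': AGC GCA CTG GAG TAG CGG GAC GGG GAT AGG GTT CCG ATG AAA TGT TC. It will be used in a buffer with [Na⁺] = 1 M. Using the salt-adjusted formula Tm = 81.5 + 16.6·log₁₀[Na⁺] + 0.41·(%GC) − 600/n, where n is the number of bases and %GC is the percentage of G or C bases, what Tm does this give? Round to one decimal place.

Length n = 47. Base counts: A=11, T=9, G=19, C=8
G+C = 27, so %GC = 27/47 × 100 = 57.447%
Salt term: 16.6 × (0) = 0
GC term: 0.41 × 57.447 = 23.553; length term: −600/47 = −12.766
Tm = 81.5 + (0) + 23.553 − 12.766 = 92.287 → 92.3°C

92.3°C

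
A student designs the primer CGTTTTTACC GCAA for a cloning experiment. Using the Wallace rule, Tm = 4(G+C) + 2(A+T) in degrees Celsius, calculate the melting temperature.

Scanning the sequence gives T=5, G=2, C=4, A=3.
So N_AT = 8 and N_GC = 6.
Tm = 4·6 + 2·8 = 24 + 16 = 40°C

40°C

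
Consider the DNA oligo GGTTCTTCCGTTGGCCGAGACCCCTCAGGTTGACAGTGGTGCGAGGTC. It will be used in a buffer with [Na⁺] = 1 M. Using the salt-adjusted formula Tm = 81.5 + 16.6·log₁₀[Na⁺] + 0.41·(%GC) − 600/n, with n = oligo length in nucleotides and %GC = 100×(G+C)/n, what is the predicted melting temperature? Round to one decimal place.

Length n = 48. Base counts: A=6, T=12, C=13, G=17
G+C = 30, so %GC = 30/48 × 100 = 62.5%
Salt term: 16.6 × (0) = 0
GC term: 0.41 × 62.5 = 25.625; length term: −600/48 = −12.5
Tm = 81.5 + (0) + 25.625 − 12.5 = 94.625 → 94.6°C

94.6°C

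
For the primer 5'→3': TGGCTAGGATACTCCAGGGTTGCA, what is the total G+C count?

13

Base counts: G=8, A=5, C=5, T=6
Total G or C: 8 + 5 = 13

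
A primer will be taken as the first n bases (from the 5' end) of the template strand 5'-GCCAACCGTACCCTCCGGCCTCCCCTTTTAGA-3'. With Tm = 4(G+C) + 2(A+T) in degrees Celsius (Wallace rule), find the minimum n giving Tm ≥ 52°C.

n = 16

First 15 bases: GCCAACCGTACCCTC → Tm = 50°C (< 52°C)
First 16 bases: GCCAACCGTACCCTCC → Tm = 54°C (≥ 52°C)
Since every base adds ≥2°C, Tm only increases with n, so the threshold is first crossed at n = 16.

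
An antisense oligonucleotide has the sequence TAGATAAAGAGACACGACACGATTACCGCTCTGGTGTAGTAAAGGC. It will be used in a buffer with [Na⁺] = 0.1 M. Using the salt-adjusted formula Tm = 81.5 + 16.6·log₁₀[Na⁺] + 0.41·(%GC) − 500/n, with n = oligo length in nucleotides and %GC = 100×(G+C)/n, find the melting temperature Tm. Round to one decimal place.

Length n = 46. Counting bases: G=12, A=16, C=9, T=9
G+C = 21, so %GC = 21/46 × 100 = 45.652%
Salt term: 16.6 × (-1) = -16.6
GC term: 0.41 × 45.652 = 18.717; length term: −500/46 = −10.87
Tm = 81.5 + (-16.6) + 18.717 − 10.87 = 72.747 → 72.7°C

72.7°C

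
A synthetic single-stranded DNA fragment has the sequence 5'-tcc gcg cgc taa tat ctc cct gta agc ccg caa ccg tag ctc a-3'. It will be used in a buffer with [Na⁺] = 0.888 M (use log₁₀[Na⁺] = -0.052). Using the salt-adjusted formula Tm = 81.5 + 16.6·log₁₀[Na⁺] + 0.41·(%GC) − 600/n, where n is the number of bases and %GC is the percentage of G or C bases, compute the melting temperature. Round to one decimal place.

Length n = 43. Scanning the sequence gives T=9, A=9, C=17, G=8.
G+C = 25, so %GC = 25/43 × 100 = 58.14%
Salt term: 16.6 × (-0.052) = -0.863
GC term: 0.41 × 58.14 = 23.837; length term: −600/43 = −13.953
Tm = 81.5 + (-0.863) + 23.837 − 13.953 = 90.521 → 90.5°C

90.5°C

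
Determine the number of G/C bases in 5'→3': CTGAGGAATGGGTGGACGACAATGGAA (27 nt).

Counting bases: G=11, A=9, C=3, T=4
G+C = 11 + 3 = 14

14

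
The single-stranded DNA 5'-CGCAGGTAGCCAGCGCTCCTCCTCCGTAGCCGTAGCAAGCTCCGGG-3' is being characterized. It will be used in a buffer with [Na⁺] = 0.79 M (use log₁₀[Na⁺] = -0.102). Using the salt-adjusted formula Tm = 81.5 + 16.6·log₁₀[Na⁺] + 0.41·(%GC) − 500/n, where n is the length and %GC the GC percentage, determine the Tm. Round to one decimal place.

97.5°C

Length n = 46. G=14, C=18, A=7, T=7
G+C = 32, so %GC = 32/46 × 100 = 69.565%
Salt term: 16.6 × (-0.102) = -1.693
GC term: 0.41 × 69.565 = 28.522; length term: −500/46 = −10.87
Tm = 81.5 + (-1.693) + 28.522 − 10.87 = 97.459 → 97.5°C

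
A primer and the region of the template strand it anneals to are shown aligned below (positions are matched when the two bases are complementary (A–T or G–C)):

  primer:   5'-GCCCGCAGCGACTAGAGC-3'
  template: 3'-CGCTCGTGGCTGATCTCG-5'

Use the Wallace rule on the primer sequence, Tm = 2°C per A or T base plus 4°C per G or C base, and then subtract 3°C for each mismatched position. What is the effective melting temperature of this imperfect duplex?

Primer base counts: A=4, T=1, G=6, C=7 → A+T=5, G+C=13
Perfect-match Tm = 2(5) + 4(13) = 10 + 52 = 62°C
Mismatches (positions where the bases are not complementary): 3 (at positions 3, 4, 8)
Effective Tm = 62 − 3×3 = 62 − 9 = 53°C

53°C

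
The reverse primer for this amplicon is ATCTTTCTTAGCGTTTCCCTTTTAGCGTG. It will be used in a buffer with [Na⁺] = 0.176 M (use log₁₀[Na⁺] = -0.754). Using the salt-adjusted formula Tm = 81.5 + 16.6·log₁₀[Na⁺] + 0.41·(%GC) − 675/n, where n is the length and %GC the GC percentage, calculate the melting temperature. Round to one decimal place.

Length n = 29. Counting bases: G=5, C=7, T=14, A=3
G+C = 12, so %GC = 12/29 × 100 = 41.379%
Salt term: 16.6 × (-0.754) = -12.516
GC term: 0.41 × 41.379 = 16.965; length term: −675/29 = −23.276
Tm = 81.5 + (-12.516) + 16.965 − 23.276 = 62.673 → 62.7°C

62.7°C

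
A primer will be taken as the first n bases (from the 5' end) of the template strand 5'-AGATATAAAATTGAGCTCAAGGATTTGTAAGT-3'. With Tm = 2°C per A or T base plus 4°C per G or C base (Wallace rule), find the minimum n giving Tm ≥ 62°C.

n = 24

First 23 bases: AGATATAAAATTGAGCTCAAGGA → Tm = 60°C (< 62°C)
First 24 bases: AGATATAAAATTGAGCTCAAGGAT → Tm = 62°C (≥ 62°C)
Since every base adds ≥2°C, Tm only increases with n, so the threshold is first crossed at n = 24.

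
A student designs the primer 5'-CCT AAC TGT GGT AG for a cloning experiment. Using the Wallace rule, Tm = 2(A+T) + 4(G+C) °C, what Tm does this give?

Base counts: T=4, A=3, G=4, C=3
AT pairs contribute 7, GC pairs contribute 7.
Tm = 2(7) + 4(7) = 14 + 28 = 42°C

42°C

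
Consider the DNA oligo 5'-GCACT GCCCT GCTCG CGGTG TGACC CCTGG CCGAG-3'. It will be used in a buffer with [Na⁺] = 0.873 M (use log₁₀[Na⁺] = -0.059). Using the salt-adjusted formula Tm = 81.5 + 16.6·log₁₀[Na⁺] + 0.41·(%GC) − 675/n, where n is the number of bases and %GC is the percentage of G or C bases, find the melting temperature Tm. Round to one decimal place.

Length n = 35. Base counts: C=14, A=3, T=6, G=12
G+C = 26, so %GC = 26/35 × 100 = 74.286%
Salt term: 16.6 × (-0.059) = -0.979
GC term: 0.41 × 74.286 = 30.457; length term: −675/35 = −19.286
Tm = 81.5 + (-0.979) + 30.457 − 19.286 = 91.692 → 91.7°C

91.7°C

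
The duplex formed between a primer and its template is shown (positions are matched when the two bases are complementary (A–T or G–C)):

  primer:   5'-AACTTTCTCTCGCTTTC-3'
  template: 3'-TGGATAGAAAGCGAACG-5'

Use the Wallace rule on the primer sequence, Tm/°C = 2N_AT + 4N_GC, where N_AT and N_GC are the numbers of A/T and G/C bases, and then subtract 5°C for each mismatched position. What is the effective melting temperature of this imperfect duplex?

Primer base counts: A=2, T=8, G=1, C=6 → A+T=10, G+C=7
Perfect-match Tm = 2(10) + 4(7) = 20 + 28 = 48°C
Mismatches (positions where the bases are not complementary): 4 (at positions 2, 5, 9, 16)
Effective Tm = 48 − 4×5 = 48 − 20 = 28°C

28°C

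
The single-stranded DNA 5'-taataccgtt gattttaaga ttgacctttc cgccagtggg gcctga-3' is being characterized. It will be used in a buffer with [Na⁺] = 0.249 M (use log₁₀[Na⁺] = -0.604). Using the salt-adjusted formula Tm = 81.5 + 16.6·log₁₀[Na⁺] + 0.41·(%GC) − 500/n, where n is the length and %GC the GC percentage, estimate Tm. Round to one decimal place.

79.3°C

Length n = 46. Scanning the sequence gives A=10, T=15, G=11, C=10.
G+C = 21, so %GC = 21/46 × 100 = 45.652%
Salt term: 16.6 × (-0.604) = -10.026
GC term: 0.41 × 45.652 = 18.717; length term: −500/46 = −10.87
Tm = 81.5 + (-10.026) + 18.717 − 10.87 = 79.321 → 79.3°C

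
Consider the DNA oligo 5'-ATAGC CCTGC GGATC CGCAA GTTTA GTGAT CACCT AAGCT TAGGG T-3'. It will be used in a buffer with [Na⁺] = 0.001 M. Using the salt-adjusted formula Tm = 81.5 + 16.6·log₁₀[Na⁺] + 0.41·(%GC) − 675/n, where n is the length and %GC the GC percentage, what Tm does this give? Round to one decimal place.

37.5°C

Length n = 46. Counting bases: C=11, T=12, G=12, A=11
G+C = 23, so %GC = 23/46 × 100 = 50%
Salt term: 16.6 × (-3) = -49.8
GC term: 0.41 × 50 = 20.5; length term: −675/46 = −14.674
Tm = 81.5 + (-49.8) + 20.5 − 14.674 = 37.526 → 37.5°C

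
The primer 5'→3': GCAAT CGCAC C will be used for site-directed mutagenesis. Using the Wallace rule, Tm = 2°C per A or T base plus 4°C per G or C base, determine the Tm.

Base counts: A=3, C=5, G=2, T=1
AT pairs contribute 4, GC pairs contribute 7.
Tm = 4·7 + 2·4 = 28 + 8 = 36°C

36°C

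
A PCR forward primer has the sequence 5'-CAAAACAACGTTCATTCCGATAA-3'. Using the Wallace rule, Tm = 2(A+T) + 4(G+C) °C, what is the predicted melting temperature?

62°C

Counting bases: A=10, T=5, C=6, G=2
A+T = 15, G+C = 8
Tm = 2(15) + 4(8) = 30 + 32 = 62°C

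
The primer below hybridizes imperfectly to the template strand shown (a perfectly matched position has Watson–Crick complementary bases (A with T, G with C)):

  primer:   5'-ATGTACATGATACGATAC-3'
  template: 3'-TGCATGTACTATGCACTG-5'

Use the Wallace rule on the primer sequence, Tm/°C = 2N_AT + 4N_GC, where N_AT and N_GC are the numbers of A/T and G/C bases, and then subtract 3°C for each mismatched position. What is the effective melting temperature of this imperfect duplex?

Primer base counts: A=7, T=5, G=3, C=3 → A+T=12, G+C=6
Perfect-match Tm = 2(12) + 4(6) = 24 + 24 = 48°C
Mismatches (positions where the bases are not complementary): 3 (at positions 2, 15, 16)
Effective Tm = 48 − 3×3 = 48 − 9 = 39°C

39°C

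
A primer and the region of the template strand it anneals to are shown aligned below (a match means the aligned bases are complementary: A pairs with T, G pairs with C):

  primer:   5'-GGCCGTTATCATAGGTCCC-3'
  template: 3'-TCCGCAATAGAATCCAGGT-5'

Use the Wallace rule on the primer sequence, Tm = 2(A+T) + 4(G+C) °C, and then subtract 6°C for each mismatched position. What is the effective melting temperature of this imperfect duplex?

36°C

Primer base counts: A=3, T=5, G=5, C=6 → A+T=8, G+C=11
Perfect-match Tm = 2(8) + 4(11) = 16 + 44 = 60°C
Mismatches (positions where the bases are not complementary): 4 (at positions 1, 3, 11, 19)
Effective Tm = 60 − 4×6 = 60 − 24 = 36°C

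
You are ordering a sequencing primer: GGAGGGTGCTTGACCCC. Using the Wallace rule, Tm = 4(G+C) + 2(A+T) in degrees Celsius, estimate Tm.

58°C

Base counts: C=5, G=7, A=2, T=3
So N_AT = 5 and N_GC = 12.
Tm = 4·12 + 2·5 = 48 + 10 = 58°C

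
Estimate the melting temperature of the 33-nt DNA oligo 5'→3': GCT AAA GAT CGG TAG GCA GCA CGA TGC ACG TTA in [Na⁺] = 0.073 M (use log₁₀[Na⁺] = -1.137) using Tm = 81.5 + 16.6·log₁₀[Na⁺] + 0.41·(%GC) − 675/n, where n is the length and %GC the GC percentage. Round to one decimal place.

63.3°C

Length n = 33. A=10, G=10, T=6, C=7
G+C = 17, so %GC = 17/33 × 100 = 51.515%
Salt term: 16.6 × (-1.137) = -18.874
GC term: 0.41 × 51.515 = 21.121; length term: −675/33 = −20.455
Tm = 81.5 + (-18.874) + 21.121 − 20.455 = 63.292 → 63.3°C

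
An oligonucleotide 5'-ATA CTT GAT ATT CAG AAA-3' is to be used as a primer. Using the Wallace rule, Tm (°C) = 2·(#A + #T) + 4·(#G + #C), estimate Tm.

Scanning the sequence gives C=2, G=2, A=8, T=6.
So N_AT = 14 and N_GC = 4.
Tm = 2×14 + 4×4 = 44°C

44°C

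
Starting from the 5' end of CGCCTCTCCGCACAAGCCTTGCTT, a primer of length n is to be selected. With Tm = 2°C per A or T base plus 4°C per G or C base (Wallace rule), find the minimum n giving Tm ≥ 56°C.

n = 17

First 16 bases: CGCCTCTCCGCACAAG → Tm = 54°C (< 56°C)
First 17 bases: CGCCTCTCCGCACAAGC → Tm = 58°C (≥ 56°C)
Since every base adds ≥2°C, Tm only increases with n, so the threshold is first crossed at n = 17.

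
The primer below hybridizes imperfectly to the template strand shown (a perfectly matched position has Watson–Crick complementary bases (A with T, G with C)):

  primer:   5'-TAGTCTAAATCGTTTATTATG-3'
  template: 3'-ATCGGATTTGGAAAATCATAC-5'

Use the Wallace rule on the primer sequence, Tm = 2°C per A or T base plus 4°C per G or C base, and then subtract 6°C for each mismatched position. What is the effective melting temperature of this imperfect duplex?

28°C

Primer base counts: A=6, T=10, G=3, C=2 → A+T=16, G+C=5
Perfect-match Tm = 2(16) + 4(5) = 32 + 20 = 52°C
Mismatches (positions where the bases are not complementary): 4 (at positions 4, 10, 12, 17)
Effective Tm = 52 − 4×6 = 52 − 24 = 28°C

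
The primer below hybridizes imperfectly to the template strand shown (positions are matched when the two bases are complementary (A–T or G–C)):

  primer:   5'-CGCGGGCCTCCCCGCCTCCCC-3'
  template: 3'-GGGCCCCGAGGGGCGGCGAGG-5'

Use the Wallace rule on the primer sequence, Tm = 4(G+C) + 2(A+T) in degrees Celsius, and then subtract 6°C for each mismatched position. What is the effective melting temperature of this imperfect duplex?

56°C

Primer base counts: A=0, T=2, G=5, C=14 → A+T=2, G+C=19
Perfect-match Tm = 2(2) + 4(19) = 4 + 76 = 80°C
Mismatches (positions where the bases are not complementary): 4 (at positions 2, 7, 17, 19)
Effective Tm = 80 − 4×6 = 80 − 24 = 56°C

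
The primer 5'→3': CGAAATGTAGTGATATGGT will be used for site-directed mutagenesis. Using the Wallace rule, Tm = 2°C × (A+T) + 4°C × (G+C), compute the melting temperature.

Scanning the sequence gives C=1, G=6, T=6, A=6.
A+T = 12, G+C = 7
Tm = 2(12) + 4(7) = 24 + 28 = 52°C

52°C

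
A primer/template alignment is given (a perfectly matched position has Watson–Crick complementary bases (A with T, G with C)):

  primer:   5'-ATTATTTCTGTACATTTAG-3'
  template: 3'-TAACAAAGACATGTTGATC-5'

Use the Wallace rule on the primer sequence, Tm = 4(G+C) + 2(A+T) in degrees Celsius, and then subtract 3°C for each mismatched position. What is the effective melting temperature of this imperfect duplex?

37°C

Primer base counts: A=5, T=10, G=2, C=2 → A+T=15, G+C=4
Perfect-match Tm = 2(15) + 4(4) = 30 + 16 = 46°C
Mismatches (positions where the bases are not complementary): 3 (at positions 4, 15, 16)
Effective Tm = 46 − 3×3 = 46 − 9 = 37°C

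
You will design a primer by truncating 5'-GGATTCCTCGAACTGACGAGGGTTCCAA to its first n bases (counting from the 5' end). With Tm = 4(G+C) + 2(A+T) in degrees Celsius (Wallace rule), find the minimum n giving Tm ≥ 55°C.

n = 18

First 17 bases: GGATTCCTCGAACTGAC → Tm = 52°C (< 55°C)
First 18 bases: GGATTCCTCGAACTGACG → Tm = 56°C (≥ 55°C)
Each additional base adds 2°C (A/T) or 4°C (G/C), so Tm is non-decreasing in n; n = 18 is the first length to reach 55°C.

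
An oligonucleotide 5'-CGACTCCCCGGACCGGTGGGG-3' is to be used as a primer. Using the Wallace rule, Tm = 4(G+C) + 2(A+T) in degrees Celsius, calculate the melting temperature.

Base counts: C=8, A=2, T=2, G=9
So N_AT = 4 and N_GC = 17.
Tm = 4·17 + 2·4 = 68 + 8 = 76°C

76°C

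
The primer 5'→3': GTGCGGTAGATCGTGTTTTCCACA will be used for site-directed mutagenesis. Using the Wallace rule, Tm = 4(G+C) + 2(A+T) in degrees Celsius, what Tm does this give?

72°C

Counting bases: C=5, T=8, G=7, A=4
So N_AT = 12 and N_GC = 12.
Tm = 2×12 + 4×12 = 72°C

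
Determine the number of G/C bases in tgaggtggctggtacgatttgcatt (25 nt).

12

Counting bases: A=4, T=9, G=9, C=3
G+C = 9 + 3 = 12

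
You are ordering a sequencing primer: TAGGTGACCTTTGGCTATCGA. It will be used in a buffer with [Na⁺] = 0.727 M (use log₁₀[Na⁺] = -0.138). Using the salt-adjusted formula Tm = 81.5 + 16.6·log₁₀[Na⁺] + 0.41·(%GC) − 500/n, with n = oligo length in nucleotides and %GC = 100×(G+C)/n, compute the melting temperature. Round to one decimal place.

Length n = 21. A=4, C=4, T=7, G=6
G+C = 10, so %GC = 10/21 × 100 = 47.619%
Salt term: 16.6 × (-0.138) = -2.291
GC term: 0.41 × 47.619 = 19.524; length term: −500/21 = −23.81
Tm = 81.5 + (-2.291) + 19.524 − 23.81 = 74.923 → 74.9°C

74.9°C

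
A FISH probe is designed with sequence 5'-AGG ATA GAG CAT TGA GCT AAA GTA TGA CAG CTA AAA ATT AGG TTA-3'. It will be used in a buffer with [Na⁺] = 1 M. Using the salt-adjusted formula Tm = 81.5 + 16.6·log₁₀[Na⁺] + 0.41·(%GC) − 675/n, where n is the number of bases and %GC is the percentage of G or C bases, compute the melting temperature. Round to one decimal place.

80.2°C

Length n = 45. Counting bases: C=4, A=19, T=11, G=11
G+C = 15, so %GC = 15/45 × 100 = 33.333%
Salt term: 16.6 × (0) = 0
GC term: 0.41 × 33.333 = 13.667; length term: −675/45 = −15
Tm = 81.5 + (0) + 13.667 − 15 = 80.167 → 80.2°C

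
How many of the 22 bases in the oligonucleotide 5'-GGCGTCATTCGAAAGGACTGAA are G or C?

11

Base counts: C=4, A=7, G=7, T=4
Total G or C: 7 + 4 = 11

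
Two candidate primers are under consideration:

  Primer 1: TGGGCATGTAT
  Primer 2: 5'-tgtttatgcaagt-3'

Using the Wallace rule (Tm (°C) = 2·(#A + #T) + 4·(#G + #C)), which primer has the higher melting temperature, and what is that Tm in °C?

Primer 1: A+T=6, G+C=5 → Tm = 2(6)+4(5) = 32°C
Primer 2: A+T=9, G+C=4 → Tm = 2(9)+4(4) = 34°C
32°C vs 34°C → primer 2 is higher.

Primer 2, 34°C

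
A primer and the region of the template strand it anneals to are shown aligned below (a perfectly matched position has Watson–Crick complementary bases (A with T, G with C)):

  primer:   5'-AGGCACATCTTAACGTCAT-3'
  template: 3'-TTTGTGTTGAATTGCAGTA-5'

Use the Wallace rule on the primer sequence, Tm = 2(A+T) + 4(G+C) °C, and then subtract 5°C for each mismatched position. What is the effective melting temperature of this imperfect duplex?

39°C

Primer base counts: A=6, T=5, G=3, C=5 → A+T=11, G+C=8
Perfect-match Tm = 2(11) + 4(8) = 22 + 32 = 54°C
Mismatches (positions where the bases are not complementary): 3 (at positions 2, 3, 8)
Effective Tm = 54 − 3×5 = 54 − 15 = 39°C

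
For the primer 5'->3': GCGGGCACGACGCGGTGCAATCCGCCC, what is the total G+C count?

21

G=10, T=2, C=11, A=4
G+C = 10 + 11 = 21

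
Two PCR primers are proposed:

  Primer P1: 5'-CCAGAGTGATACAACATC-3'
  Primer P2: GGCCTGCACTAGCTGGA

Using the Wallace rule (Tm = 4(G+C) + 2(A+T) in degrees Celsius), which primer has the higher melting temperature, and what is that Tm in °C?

Primer P1: A+T=10, G+C=8 → Tm = 2(10)+4(8) = 52°C
Primer P2: A+T=6, G+C=11 → Tm = 2(6)+4(11) = 56°C
52°C vs 56°C → primer P2 is higher.

Primer P2, 56°C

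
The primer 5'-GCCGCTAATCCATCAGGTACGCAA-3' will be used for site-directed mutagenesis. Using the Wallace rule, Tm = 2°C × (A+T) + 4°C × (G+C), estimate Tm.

74°C

Scanning the sequence gives G=5, A=7, C=8, T=4.
So N_AT = 11 and N_GC = 13.
Tm = 2×11 + 4×13 = 74°C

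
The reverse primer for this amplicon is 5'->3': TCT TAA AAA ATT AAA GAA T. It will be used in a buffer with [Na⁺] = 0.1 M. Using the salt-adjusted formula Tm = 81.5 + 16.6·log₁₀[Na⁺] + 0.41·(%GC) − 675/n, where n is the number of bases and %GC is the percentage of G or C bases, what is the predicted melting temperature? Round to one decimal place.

Length n = 19. T=6, A=11, C=1, G=1
G+C = 2, so %GC = 2/19 × 100 = 10.526%
Salt term: 16.6 × (-1) = -16.6
GC term: 0.41 × 10.526 = 4.316; length term: −675/19 = −35.526
Tm = 81.5 + (-16.6) + 4.316 − 35.526 = 33.69 → 33.7°C

33.7°C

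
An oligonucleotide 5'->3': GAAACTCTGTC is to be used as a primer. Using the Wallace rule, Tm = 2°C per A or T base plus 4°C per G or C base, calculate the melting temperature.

32°C

Base counts: G=2, A=3, T=3, C=3
A+T = 6, G+C = 5
Tm = 2×6 + 4×5 = 32°C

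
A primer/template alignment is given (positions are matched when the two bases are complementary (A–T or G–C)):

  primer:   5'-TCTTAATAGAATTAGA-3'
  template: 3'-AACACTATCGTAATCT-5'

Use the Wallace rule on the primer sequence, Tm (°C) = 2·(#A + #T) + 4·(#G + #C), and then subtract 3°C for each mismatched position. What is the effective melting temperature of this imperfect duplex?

Primer base counts: A=7, T=6, G=2, C=1 → A+T=13, G+C=3
Perfect-match Tm = 2(13) + 4(3) = 26 + 12 = 38°C
Mismatches (positions where the bases are not complementary): 4 (at positions 2, 3, 5, 10)
Effective Tm = 38 − 4×3 = 38 − 12 = 26°C

26°C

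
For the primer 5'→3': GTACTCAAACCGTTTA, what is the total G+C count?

6

A=5, C=4, T=5, G=2
G+C = 2 + 4 = 6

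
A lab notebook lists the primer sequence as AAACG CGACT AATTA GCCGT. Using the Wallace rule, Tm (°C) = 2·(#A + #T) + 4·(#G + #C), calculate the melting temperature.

58°C

A=7, T=4, C=5, G=4
AT pairs contribute 11, GC pairs contribute 9.
Tm = 2×11 + 4×9 = 58°C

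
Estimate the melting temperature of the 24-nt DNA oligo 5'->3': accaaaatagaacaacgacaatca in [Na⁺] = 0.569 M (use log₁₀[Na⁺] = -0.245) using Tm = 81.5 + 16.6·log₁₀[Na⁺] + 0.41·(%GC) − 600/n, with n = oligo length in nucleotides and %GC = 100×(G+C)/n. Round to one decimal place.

Length n = 24. C=6, T=2, G=2, A=14
G+C = 8, so %GC = 8/24 × 100 = 33.333%
Salt term: 16.6 × (-0.245) = -4.067
GC term: 0.41 × 33.333 = 13.667; length term: −600/24 = −25
Tm = 81.5 + (-4.067) + 13.667 − 25 = 66.1 → 66.1°C

66.1°C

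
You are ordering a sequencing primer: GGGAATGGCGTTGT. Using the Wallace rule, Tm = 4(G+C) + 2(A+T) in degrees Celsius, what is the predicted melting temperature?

T=4, C=1, A=2, G=7
AT pairs contribute 6, GC pairs contribute 8.
Tm = 4·8 + 2·6 = 32 + 12 = 44°C

44°C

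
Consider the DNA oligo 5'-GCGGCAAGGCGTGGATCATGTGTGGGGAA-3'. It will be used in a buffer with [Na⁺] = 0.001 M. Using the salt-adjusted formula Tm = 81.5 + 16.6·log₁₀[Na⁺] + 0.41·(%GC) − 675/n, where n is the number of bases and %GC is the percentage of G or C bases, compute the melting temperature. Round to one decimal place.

33.9°C

Length n = 29. Counting bases: C=4, A=6, T=5, G=14
G+C = 18, so %GC = 18/29 × 100 = 62.069%
Salt term: 16.6 × (-3) = -49.8
GC term: 0.41 × 62.069 = 25.448; length term: −675/29 = −23.276
Tm = 81.5 + (-49.8) + 25.448 − 23.276 = 33.872 → 33.9°C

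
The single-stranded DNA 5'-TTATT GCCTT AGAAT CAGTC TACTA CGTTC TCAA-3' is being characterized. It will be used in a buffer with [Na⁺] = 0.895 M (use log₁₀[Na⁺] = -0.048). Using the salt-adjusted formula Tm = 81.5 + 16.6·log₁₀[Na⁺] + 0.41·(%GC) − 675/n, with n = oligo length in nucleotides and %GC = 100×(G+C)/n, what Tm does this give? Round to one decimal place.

Length n = 34. Base counts: T=13, A=9, C=8, G=4
G+C = 12, so %GC = 12/34 × 100 = 35.294%
Salt term: 16.6 × (-0.048) = -0.797
GC term: 0.41 × 35.294 = 14.471; length term: −675/34 = −19.853
Tm = 81.5 + (-0.797) + 14.471 − 19.853 = 75.321 → 75.3°C

75.3°C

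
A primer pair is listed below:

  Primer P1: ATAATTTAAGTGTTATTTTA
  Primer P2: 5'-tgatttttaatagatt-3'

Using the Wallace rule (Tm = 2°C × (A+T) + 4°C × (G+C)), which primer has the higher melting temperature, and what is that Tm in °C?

Primer P1: A+T=18, G+C=2 → Tm = 2(18)+4(2) = 44°C
Primer P2: A+T=14, G+C=2 → Tm = 2(14)+4(2) = 36°C
44°C vs 36°C → primer P1 is higher.

Primer P1, 44°C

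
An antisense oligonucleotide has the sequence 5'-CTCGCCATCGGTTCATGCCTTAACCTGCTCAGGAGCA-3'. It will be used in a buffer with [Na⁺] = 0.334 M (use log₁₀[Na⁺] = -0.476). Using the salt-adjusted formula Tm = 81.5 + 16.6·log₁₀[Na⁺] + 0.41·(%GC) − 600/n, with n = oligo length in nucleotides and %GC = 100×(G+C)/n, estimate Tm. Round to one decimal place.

80.7°C

Length n = 37. Base counts: T=9, A=7, G=8, C=13
G+C = 21, so %GC = 21/37 × 100 = 56.757%
Salt term: 16.6 × (-0.476) = -7.902
GC term: 0.41 × 56.757 = 23.27; length term: −600/37 = −16.216
Tm = 81.5 + (-7.902) + 23.27 − 16.216 = 80.652 → 80.7°C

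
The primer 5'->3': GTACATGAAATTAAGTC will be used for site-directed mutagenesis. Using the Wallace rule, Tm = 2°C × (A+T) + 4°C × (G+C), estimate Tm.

44°C

G=3, T=5, A=7, C=2
AT pairs contribute 12, GC pairs contribute 5.
Tm = 4·5 + 2·12 = 20 + 24 = 44°C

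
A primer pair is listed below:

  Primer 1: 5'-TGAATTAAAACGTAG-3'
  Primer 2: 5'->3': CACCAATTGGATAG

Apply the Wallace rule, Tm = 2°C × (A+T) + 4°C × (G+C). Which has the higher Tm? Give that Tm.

Primer 1: A+T=11, G+C=4 → Tm = 2(11)+4(4) = 38°C
Primer 2: A+T=8, G+C=6 → Tm = 2(8)+4(6) = 40°C
38°C vs 40°C → primer 2 is higher.

Primer 2, 40°C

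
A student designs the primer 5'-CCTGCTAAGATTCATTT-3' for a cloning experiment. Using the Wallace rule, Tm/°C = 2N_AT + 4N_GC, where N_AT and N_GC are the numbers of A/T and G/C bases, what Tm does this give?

G=2, T=7, C=4, A=4
So N_AT = 11 and N_GC = 6.
Tm = 2(11) + 4(6) = 22 + 24 = 46°C

46°C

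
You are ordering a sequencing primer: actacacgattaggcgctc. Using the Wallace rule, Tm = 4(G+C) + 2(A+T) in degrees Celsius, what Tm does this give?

58°C

G=4, A=5, T=4, C=6
AT pairs contribute 9, GC pairs contribute 10.
Tm = 4·10 + 2·9 = 40 + 18 = 58°C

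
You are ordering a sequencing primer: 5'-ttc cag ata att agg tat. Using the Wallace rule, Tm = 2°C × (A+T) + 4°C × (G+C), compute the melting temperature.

46°C

Counting bases: C=2, A=6, G=3, T=7
AT pairs contribute 13, GC pairs contribute 5.
Tm = 2×13 + 4×5 = 46°C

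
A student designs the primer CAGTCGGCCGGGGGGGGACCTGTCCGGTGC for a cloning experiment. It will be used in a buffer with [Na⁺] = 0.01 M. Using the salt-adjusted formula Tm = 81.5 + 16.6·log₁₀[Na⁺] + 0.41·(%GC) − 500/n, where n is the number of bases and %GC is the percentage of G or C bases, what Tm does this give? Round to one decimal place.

64.4°C

Length n = 30. Counting bases: A=2, T=4, C=9, G=15
G+C = 24, so %GC = 24/30 × 100 = 80%
Salt term: 16.6 × (-2) = -33.2
GC term: 0.41 × 80 = 32.8; length term: −500/30 = −16.667
Tm = 81.5 + (-33.2) + 32.8 − 16.667 = 64.433 → 64.4°C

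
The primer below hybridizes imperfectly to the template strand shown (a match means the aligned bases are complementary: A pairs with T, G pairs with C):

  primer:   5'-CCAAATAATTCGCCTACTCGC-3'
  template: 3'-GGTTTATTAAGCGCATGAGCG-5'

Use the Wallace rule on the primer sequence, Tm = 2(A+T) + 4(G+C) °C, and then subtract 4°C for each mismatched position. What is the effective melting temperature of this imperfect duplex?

58°C

Primer base counts: A=6, T=5, G=2, C=8 → A+T=11, G+C=10
Perfect-match Tm = 2(11) + 4(10) = 22 + 40 = 62°C
Mismatches (positions where the bases are not complementary): 1 (at position 14)
Effective Tm = 62 − 1×4 = 62 − 4 = 58°C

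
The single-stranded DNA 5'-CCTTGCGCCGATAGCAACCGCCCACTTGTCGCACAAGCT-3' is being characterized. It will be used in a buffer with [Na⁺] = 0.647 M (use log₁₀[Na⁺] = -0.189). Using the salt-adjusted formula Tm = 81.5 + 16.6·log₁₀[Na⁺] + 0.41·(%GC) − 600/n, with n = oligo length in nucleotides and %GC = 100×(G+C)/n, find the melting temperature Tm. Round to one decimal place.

88.2°C

Length n = 39. T=7, C=16, A=8, G=8
G+C = 24, so %GC = 24/39 × 100 = 61.538%
Salt term: 16.6 × (-0.189) = -3.137
GC term: 0.41 × 61.538 = 25.231; length term: −600/39 = −15.385
Tm = 81.5 + (-3.137) + 25.231 − 15.385 = 88.209 → 88.2°C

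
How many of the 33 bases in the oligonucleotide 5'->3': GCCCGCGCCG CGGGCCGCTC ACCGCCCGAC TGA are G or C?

28

T=2, C=17, G=11, A=3
G+C = 11 + 17 = 28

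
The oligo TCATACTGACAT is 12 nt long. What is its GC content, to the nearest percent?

A=4, T=4, C=3, G=1
G+C = 1 + 3 = 4 out of 12 bases
%GC = 4/12 × 100 = 33.33% ≈ 33%

33%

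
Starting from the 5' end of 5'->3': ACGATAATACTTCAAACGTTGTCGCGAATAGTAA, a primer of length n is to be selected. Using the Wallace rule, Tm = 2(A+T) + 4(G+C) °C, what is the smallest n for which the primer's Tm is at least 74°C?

n = 26

First 25 bases: ACGATAATACTTCAAACGTTGTCGC → Tm = 70°C (< 74°C)
First 26 bases: ACGATAATACTTCAAACGTTGTCGCG → Tm = 74°C (≥ 74°C)
Since every base adds ≥2°C, Tm only increases with n, so the threshold is first crossed at n = 26.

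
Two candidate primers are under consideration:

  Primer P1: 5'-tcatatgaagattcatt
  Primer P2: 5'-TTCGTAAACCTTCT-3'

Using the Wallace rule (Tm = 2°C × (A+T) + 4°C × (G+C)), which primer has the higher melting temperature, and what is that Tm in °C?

Primer P1: A+T=13, G+C=4 → Tm = 2(13)+4(4) = 42°C
Primer P2: A+T=9, G+C=5 → Tm = 2(9)+4(5) = 38°C
42°C vs 38°C → primer P1 is higher.

Primer P1, 42°C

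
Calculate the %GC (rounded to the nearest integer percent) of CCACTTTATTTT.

25%

Scanning the sequence gives G=0, C=3, T=7, A=2.
G+C = 0 + 3 = 3 out of 12 bases
%GC = 3/12 × 100 = 25% ≈ 25%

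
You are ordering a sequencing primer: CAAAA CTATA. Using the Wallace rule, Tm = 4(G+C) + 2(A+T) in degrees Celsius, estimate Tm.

24°C

Base counts: T=2, G=0, C=2, A=6
AT pairs contribute 8, GC pairs contribute 2.
Tm = 2×8 + 4×2 = 24°C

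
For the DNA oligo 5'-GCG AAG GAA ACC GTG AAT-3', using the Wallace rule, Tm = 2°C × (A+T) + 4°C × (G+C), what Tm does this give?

54°C

Counting bases: T=2, C=3, A=7, G=6
A+T = 9, G+C = 9
Tm = 2×9 + 4×9 = 54°C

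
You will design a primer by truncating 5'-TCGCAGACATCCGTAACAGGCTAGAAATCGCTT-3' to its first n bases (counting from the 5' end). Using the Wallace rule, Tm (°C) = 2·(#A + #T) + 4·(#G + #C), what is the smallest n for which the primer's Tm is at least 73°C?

First 23 bases: TCGCAGACATCCGTAACAGGCTA → Tm = 70°C (< 73°C)
First 24 bases: TCGCAGACATCCGTAACAGGCTAG → Tm = 74°C (≥ 73°C)
Since every base adds ≥2°C, Tm only increases with n, so the threshold is first crossed at n = 24.

n = 24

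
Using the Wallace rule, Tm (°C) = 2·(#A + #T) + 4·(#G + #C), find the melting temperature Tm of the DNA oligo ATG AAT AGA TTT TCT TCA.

Scanning the sequence gives G=2, C=2, A=6, T=8.
AT pairs contribute 14, GC pairs contribute 4.
Tm = 4·4 + 2·14 = 16 + 28 = 44°C

44°C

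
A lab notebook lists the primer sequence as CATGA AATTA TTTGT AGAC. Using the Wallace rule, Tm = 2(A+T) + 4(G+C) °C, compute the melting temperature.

48°C

Scanning the sequence gives G=3, C=2, T=7, A=7.
A+T = 14, G+C = 5
Tm = 2(14) + 4(5) = 28 + 20 = 48°C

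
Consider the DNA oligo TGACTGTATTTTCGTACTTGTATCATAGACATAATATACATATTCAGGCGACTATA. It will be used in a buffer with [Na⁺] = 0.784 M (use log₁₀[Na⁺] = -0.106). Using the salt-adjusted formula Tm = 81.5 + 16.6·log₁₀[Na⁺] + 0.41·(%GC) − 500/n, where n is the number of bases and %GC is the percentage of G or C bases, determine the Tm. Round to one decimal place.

83.3°C

Length n = 56. Scanning the sequence gives T=21, A=18, G=8, C=9.
G+C = 17, so %GC = 17/56 × 100 = 30.357%
Salt term: 16.6 × (-0.106) = -1.76
GC term: 0.41 × 30.357 = 12.446; length term: −500/56 = −8.929
Tm = 81.5 + (-1.76) + 12.446 − 8.929 = 83.257 → 83.3°C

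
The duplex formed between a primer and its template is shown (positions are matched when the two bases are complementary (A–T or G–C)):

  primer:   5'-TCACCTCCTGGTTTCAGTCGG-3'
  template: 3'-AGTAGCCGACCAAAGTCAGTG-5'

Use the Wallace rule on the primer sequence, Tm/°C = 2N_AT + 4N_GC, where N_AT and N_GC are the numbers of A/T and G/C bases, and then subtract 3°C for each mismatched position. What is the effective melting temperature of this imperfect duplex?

51°C

Primer base counts: A=2, T=7, G=5, C=7 → A+T=9, G+C=12
Perfect-match Tm = 2(9) + 4(12) = 18 + 48 = 66°C
Mismatches (positions where the bases are not complementary): 5 (at positions 4, 6, 7, 20, 21)
Effective Tm = 66 − 5×3 = 66 − 15 = 51°C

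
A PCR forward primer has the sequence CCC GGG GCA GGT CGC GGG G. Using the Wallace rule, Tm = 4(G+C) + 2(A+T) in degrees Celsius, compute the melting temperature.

C=6, A=1, G=11, T=1
AT pairs contribute 2, GC pairs contribute 17.
Tm = 2(2) + 4(17) = 4 + 68 = 72°C

72°C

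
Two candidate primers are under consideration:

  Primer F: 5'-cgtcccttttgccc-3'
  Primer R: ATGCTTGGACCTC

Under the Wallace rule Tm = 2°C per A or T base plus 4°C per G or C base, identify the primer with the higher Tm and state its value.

Primer F, 46°C

Primer F: A+T=5, G+C=9 → Tm = 2(5)+4(9) = 46°C
Primer R: A+T=6, G+C=7 → Tm = 2(6)+4(7) = 40°C
46°C vs 40°C → primer F is higher.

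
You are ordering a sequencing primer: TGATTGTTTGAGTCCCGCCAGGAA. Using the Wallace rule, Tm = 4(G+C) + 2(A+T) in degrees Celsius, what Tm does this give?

Base counts: A=5, C=5, T=7, G=7
AT pairs contribute 12, GC pairs contribute 12.
Tm = 2×12 + 4×12 = 72°C

72°C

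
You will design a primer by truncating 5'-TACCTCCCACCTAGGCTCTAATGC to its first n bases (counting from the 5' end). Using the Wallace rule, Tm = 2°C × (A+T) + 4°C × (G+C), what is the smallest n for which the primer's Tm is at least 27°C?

First 8 bases: TACCTCCC → Tm = 26°C (< 27°C)
First 9 bases: TACCTCCCA → Tm = 28°C (≥ 27°C)
Each additional base adds 2°C (A/T) or 4°C (G/C), so Tm is non-decreasing in n; n = 9 is the first length to reach 27°C.

n = 9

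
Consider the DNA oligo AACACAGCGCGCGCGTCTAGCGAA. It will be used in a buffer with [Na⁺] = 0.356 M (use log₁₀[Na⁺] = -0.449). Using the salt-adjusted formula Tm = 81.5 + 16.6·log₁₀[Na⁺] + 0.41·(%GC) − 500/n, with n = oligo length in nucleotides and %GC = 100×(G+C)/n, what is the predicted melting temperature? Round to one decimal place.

Length n = 24. Base counts: T=2, G=7, C=8, A=7
G+C = 15, so %GC = 15/24 × 100 = 62.5%
Salt term: 16.6 × (-0.449) = -7.453
GC term: 0.41 × 62.5 = 25.625; length term: −500/24 = −20.833
Tm = 81.5 + (-7.453) + 25.625 − 20.833 = 78.839 → 78.8°C

78.8°C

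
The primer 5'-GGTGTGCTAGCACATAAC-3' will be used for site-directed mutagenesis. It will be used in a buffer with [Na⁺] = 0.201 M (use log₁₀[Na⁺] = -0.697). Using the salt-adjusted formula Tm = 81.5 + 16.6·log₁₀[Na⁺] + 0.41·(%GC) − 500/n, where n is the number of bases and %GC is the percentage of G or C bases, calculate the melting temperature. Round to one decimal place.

62.7°C

Length n = 18. Base counts: G=5, T=4, C=4, A=5
G+C = 9, so %GC = 9/18 × 100 = 50%
Salt term: 16.6 × (-0.697) = -11.57
GC term: 0.41 × 50 = 20.5; length term: −500/18 = −27.778
Tm = 81.5 + (-11.57) + 20.5 − 27.778 = 62.652 → 62.7°C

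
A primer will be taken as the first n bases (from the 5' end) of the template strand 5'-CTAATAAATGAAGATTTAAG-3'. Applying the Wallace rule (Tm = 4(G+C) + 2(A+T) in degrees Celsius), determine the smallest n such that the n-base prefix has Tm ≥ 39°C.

First 16 bases: CTAATAAATGAAGATT → Tm = 38°C (< 39°C)
First 17 bases: CTAATAAATGAAGATTT → Tm = 40°C (≥ 39°C)
Each additional base adds 2°C (A/T) or 4°C (G/C), so Tm is non-decreasing in n; n = 17 is the first length to reach 39°C.

n = 17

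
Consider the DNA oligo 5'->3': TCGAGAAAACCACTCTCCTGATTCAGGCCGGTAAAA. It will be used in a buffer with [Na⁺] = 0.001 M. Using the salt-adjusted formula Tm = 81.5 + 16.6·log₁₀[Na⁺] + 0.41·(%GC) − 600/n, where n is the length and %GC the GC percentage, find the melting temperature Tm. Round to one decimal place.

34.4°C

Length n = 36. Counting bases: G=7, T=7, C=10, A=12
G+C = 17, so %GC = 17/36 × 100 = 47.222%
Salt term: 16.6 × (-3) = -49.8
GC term: 0.41 × 47.222 = 19.361; length term: −600/36 = −16.667
Tm = 81.5 + (-49.8) + 19.361 − 16.667 = 34.394 → 34.4°C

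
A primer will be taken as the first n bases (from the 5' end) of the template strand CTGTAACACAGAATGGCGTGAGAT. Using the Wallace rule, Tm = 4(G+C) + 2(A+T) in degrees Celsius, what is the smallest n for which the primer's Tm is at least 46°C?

First 15 bases: CTGTAACACAGAATG → Tm = 42°C (< 46°C)
First 16 bases: CTGTAACACAGAATGG → Tm = 46°C (≥ 46°C)
Each additional base adds 2°C (A/T) or 4°C (G/C), so Tm is non-decreasing in n; n = 16 is the first length to reach 46°C.

n = 16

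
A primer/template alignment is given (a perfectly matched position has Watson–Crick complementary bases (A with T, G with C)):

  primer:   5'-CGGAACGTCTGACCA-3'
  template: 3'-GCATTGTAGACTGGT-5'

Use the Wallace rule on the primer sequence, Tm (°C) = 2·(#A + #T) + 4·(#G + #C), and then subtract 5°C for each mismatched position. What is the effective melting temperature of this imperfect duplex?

38°C

Primer base counts: A=4, T=2, G=4, C=5 → A+T=6, G+C=9
Perfect-match Tm = 2(6) + 4(9) = 12 + 36 = 48°C
Mismatches (positions where the bases are not complementary): 2 (at positions 3, 7)
Effective Tm = 48 − 2×5 = 48 − 10 = 38°C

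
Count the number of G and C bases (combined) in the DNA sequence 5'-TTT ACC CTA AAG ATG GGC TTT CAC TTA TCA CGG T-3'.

14

C=8, T=12, G=6, A=8
Total G or C: 6 + 8 = 14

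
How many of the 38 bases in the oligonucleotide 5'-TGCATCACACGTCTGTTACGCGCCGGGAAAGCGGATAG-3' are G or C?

22

Base counts: T=7, C=10, G=12, A=9
Total G or C: 12 + 10 = 22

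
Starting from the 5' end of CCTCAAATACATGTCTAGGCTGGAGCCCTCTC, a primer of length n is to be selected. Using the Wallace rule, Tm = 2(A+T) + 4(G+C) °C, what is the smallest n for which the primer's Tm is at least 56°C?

n = 20

First 19 bases: CCTCAAATACATGTCTAGG → Tm = 54°C (< 56°C)
First 20 bases: CCTCAAATACATGTCTAGGC → Tm = 58°C (≥ 56°C)
Since every base adds ≥2°C, Tm only increases with n, so the threshold is first crossed at n = 20.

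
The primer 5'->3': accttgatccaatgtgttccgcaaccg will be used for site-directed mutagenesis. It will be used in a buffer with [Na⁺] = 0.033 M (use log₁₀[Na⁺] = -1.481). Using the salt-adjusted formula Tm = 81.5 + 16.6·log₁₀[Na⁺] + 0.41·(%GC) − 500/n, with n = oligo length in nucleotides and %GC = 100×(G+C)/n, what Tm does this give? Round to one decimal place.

59.7°C

Length n = 27. Scanning the sequence gives G=5, T=7, C=9, A=6.
G+C = 14, so %GC = 14/27 × 100 = 51.852%
Salt term: 16.6 × (-1.481) = -24.585
GC term: 0.41 × 51.852 = 21.259; length term: −500/27 = −18.519
Tm = 81.5 + (-24.585) + 21.259 − 18.519 = 59.655 → 59.7°C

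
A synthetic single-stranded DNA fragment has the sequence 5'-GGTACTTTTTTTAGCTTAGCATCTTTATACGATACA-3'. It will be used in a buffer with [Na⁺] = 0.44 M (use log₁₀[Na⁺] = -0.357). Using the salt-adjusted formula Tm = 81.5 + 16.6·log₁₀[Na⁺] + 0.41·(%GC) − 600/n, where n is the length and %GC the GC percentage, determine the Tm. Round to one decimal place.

Length n = 36. A=9, T=16, C=6, G=5
G+C = 11, so %GC = 11/36 × 100 = 30.556%
Salt term: 16.6 × (-0.357) = -5.926
GC term: 0.41 × 30.556 = 12.528; length term: −600/36 = −16.667
Tm = 81.5 + (-5.926) + 12.528 − 16.667 = 71.435 → 71.4°C

71.4°C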